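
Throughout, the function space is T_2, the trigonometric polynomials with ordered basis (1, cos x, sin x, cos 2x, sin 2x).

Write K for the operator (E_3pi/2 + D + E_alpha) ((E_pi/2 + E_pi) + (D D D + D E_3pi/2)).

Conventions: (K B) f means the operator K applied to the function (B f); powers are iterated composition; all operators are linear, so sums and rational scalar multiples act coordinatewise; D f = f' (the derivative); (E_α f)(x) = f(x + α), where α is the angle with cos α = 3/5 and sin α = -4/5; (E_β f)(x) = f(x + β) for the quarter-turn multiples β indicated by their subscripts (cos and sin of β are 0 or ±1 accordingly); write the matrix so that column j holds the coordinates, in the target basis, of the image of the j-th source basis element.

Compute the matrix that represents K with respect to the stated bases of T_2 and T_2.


image of 1: 4
image of cos x: 0
image of sin x: 0
image of cos 2x: (52/5)cos 2x - (64/5)sin 2x
image of sin 2x: (64/5)cos 2x + (52/5)sin 2x
each image's coordinates form column j of the matrix

the matrix is [[4, 0, 0, 0, 0]; [0, 0, 0, 0, 0]; [0, 0, 0, 0, 0]; [0, 0, 0, 52/5, 64/5]; [0, 0, 0, -64/5, 52/5]] (rows listed top to bottom)


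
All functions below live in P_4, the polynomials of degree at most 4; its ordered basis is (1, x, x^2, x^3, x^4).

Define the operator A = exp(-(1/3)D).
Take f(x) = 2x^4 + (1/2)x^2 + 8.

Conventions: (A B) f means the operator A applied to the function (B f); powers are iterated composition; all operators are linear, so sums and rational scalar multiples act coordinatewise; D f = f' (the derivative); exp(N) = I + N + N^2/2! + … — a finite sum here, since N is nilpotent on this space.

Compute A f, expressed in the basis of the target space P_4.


order-1 term: -(8/3)x^3 - (1/3)x
order-2 term: (4/3)x^2 + 1/18
order-3 term: -(8/27)x
order-4 term: 2/81
the series for exp(-(1/3)D) f terminates at order 4
exp(-(1/3)D) f = 2x^4 - (8/3)x^3 + (11/6)x^2 - (17/27)x + 1309/162

the result is g(x) = 2x^4 - (8/3)x^3 + (11/6)x^2 - (17/27)x + 1309/162


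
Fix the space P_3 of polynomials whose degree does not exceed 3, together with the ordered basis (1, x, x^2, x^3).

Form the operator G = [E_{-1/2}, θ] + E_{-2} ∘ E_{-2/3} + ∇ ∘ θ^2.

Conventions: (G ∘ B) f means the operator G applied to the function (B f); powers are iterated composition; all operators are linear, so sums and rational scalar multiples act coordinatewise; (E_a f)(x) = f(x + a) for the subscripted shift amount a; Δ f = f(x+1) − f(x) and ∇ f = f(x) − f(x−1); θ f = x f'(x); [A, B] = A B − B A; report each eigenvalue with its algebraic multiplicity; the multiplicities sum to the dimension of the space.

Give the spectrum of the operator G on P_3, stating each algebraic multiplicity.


image of 1: 1
image of x: x - 13/6
image of x^2: x^2 + (5/3)x + 65/18
image of x^3: x^3 + (35/2)x^2 - (25/6)x - 2233/216
the matrix is upper triangular; its diagonal is (1, 1, 1, 1)
for a triangular matrix the eigenvalues are the diagonal entries, with algebraic multiplicity their repetition count

λ = 1 (multiplicity 4)


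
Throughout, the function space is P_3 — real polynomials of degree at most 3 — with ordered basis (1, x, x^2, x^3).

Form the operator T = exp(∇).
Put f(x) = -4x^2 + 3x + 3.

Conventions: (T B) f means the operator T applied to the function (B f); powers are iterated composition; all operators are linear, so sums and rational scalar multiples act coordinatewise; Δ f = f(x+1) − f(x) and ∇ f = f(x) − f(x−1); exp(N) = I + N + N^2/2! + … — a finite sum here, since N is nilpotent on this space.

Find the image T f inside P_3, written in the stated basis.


g(x) = -4x^2 - 5x + 6

order-1 term: -8x + 7
order-2 term: -4
the series for exp(∇) f terminates at order 2
exp(∇) f = -4x^2 - 5x + 6


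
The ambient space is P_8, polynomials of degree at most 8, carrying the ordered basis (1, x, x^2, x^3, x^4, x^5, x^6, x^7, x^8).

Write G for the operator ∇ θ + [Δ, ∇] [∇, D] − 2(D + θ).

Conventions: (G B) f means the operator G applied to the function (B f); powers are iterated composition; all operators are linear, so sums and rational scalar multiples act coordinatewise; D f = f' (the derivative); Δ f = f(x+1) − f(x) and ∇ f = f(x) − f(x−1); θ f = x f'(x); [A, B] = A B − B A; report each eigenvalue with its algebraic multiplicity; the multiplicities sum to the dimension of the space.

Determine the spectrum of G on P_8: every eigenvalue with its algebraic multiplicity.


λ = -16 (multiplicity 1), λ = -14 (multiplicity 1), λ = -12 (multiplicity 1), λ = -10 (multiplicity 1), λ = -8 (multiplicity 1), λ = -6 (multiplicity 1), λ = -4 (multiplicity 1), λ = -2 (multiplicity 1), λ = 0 (multiplicity 1)

image of 1: 0
image of x: -2x - 1
image of x^2: -4x^2 - 2
image of x^3: -6x^3 + 3x^2 - 9x + 3
image of x^4: -8x^4 + 8x^3 - 24x^2 + 16x - 4
image of x^5: -10x^5 + 15x^4 - 50x^3 + 50x^2 - 25x + 5
image of x^6: -12x^6 + 24x^5 - 90x^4 + 120x^3 - 90x^2 + 36x - 6
image of x^7: -14x^7 + 35x^6 - 147x^5 + 245x^4 - 245x^3 + 147x^2 - 49x + 7
image of x^8: -16x^8 + 48x^7 - 224x^6 + 448x^5 - 560x^4 + 448x^3 - 224x^2 + 64x - 8
the matrix is upper triangular; its diagonal is (0, -2, -4, -6, -8, -10, -12, -14, -16)
for a triangular matrix the eigenvalues are the diagonal entries, with algebraic multiplicity their repetition count


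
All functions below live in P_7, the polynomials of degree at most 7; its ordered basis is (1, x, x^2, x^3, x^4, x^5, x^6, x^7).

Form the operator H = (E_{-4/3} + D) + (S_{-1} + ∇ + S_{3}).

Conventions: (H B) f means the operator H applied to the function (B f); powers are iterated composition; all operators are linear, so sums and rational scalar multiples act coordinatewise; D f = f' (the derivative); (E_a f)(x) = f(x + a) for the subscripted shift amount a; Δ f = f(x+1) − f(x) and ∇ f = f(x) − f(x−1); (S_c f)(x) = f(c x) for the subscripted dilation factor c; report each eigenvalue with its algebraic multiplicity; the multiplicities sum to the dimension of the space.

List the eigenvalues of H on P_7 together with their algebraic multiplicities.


image of 1: 3
image of x: 3x + 2/3
image of x^2: 11x^2 + (4/3)x + 7/9
image of x^3: 27x^3 + 2x^2 + (7/3)x - 37/27
image of x^4: 83x^4 + (8/3)x^3 + (14/3)x^2 - (148/27)x + 175/81
image of x^5: 243x^5 + (10/3)x^4 + (70/9)x^3 - (370/27)x^2 + (875/81)x - 781/243
image of x^6: 731x^6 + 4x^5 + (35/3)x^4 - (740/27)x^3 + (875/27)x^2 - (1562/81)x + 3367/729
image of x^7: 2187x^7 + (14/3)x^6 + (49/3)x^5 - (1295/27)x^4 + (6125/81)x^3 - (5467/81)x^2 + (23569/729)x - 14197/2187
the matrix is upper triangular; its diagonal is (3, 3, 11, 27, 83, 243, 731, 2187)
for a triangular matrix the eigenvalues are the diagonal entries, with algebraic multiplicity their repetition count

λ = 3 (multiplicity 2), λ = 11 (multiplicity 1), λ = 27 (multiplicity 1), λ = 83 (multiplicity 1), λ = 243 (multiplicity 1), λ = 731 (multiplicity 1), λ = 2187 (multiplicity 1)


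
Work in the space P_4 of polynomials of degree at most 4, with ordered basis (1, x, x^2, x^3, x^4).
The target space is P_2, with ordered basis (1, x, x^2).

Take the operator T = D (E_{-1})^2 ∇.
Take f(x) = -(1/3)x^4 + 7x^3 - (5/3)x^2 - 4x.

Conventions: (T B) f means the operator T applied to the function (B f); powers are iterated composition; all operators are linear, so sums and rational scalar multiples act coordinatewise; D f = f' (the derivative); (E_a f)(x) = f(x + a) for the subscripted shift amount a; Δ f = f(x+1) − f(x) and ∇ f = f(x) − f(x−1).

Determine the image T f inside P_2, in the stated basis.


∇ f = -(4/3)x^3 + 23x^2 - (77/3)x + 5
E_{-1} ∇ f = -(4/3)x^3 + 27x^2 - (227/3)x + 55
E_{-1} E_{-1} ∇ f = -(4/3)x^3 + 31x^2 - (401/3)x + 159
D (E_{-1})^2 ∇ f = -4x^2 + 62x - 401/3

the result is g(x) = -4x^2 + 62x - 401/3


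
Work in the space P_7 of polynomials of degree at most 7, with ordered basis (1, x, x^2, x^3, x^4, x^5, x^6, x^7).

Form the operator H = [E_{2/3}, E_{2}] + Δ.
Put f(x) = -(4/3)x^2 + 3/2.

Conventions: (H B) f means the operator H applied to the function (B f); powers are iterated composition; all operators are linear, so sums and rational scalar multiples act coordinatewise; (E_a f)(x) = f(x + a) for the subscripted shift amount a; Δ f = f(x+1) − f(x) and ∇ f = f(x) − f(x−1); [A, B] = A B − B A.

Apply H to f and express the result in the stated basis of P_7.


the image equals g(x) = -(8/3)x - 4/3

E_{2} f = -(4/3)x^2 - (16/3)x - 23/6
E_{2/3} E_{2} f = -(4/3)x^2 - (64/9)x - 431/54
E_{2/3} f = -(4/3)x^2 - (16/9)x + 49/54
E_{2} E_{2/3} f = -(4/3)x^2 - (64/9)x - 431/54
[E_{2/3}, E_{2}] f = 0
Δ f = -(8/3)x - 4/3
([E_{2/3}, E_{2}] + Δ) f = -(8/3)x - 4/3


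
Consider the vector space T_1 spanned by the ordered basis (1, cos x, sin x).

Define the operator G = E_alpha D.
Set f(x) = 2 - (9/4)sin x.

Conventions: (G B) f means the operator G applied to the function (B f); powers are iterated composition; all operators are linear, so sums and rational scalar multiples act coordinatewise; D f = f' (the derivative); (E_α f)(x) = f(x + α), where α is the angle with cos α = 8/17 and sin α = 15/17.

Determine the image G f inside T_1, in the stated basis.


g(x) = -(18/17)cos x + (135/68)sin x

D f = -(9/4)cos x
E_alpha D f = -(18/17)cos x + (135/68)sin x


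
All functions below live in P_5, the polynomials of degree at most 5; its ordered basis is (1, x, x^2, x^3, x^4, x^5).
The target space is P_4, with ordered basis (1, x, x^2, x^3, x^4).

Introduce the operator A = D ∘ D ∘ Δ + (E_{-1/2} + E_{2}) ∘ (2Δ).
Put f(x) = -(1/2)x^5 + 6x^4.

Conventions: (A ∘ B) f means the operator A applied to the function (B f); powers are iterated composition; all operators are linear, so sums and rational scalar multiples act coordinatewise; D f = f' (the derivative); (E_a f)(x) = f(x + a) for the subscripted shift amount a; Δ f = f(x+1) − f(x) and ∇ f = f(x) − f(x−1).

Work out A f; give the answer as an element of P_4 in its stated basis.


the image equals g(x) = -10x^4 + 46x^3 + (275/2)x^2 + 713x + 10095/16

Δ f = -(5/2)x^4 + 19x^3 + 31x^2 + (43/2)x + 11/2
D Δ f = -10x^3 + 57x^2 + 62x + 43/2
D D Δ f = -30x^2 + 114x + 62
Δ f = -(5/2)x^4 + 19x^3 + 31x^2 + (43/2)x + 11/2
(2Δ) f = -5x^4 + 38x^3 + 62x^2 + 43x + 11
E_{-1/2} (2Δ) f = -5x^4 + 48x^3 - (5/2)x^2 + 12x - 1/16
E_{2} (2Δ) f = -5x^4 - 2x^3 + 170x^2 + 587x + 569
(E_{-1/2} + E_{2}) (2Δ) f = -10x^4 + 46x^3 + (335/2)x^2 + 599x + 9103/16
(D ∘ D ∘ Δ + (E_{-1/2} + E_{2}) ∘ (2Δ)) f = -10x^4 + 46x^3 + (275/2)x^2 + 713x + 10095/16


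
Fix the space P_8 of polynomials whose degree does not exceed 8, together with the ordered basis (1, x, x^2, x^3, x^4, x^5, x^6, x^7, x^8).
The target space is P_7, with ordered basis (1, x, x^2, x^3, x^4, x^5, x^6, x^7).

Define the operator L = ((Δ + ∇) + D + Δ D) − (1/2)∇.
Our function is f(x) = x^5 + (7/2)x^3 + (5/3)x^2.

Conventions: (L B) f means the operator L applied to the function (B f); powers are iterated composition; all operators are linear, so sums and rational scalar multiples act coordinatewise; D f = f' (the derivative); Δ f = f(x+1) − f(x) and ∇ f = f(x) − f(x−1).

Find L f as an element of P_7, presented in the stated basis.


Δ f = 5x^4 + 10x^3 + (41/2)x^2 + (113/6)x + 37/6
∇ f = 5x^4 - 10x^3 + (41/2)x^2 - (73/6)x + 17/6
(Δ + ∇) f = 10x^4 + 41x^2 + (20/3)x + 9
D f = 5x^4 + (21/2)x^2 + (10/3)x
D f = 5x^4 + (21/2)x^2 + (10/3)x
Δ D f = 20x^3 + 30x^2 + 41x + 113/6
((Δ + ∇) + D + Δ D) f = 15x^4 + 20x^3 + (163/2)x^2 + 51x + 167/6
∇ f = 5x^4 - 10x^3 + (41/2)x^2 - (73/6)x + 17/6
(-(1/2)∇) f = -(5/2)x^4 + 5x^3 - (41/4)x^2 + (73/12)x - 17/12
(((Δ + ∇) + D + Δ D) − (1/2)∇) f = (25/2)x^4 + 25x^3 + (285/4)x^2 + (685/12)x + 317/12

the result is g(x) = (25/2)x^4 + 25x^3 + (285/4)x^2 + (685/12)x + 317/12


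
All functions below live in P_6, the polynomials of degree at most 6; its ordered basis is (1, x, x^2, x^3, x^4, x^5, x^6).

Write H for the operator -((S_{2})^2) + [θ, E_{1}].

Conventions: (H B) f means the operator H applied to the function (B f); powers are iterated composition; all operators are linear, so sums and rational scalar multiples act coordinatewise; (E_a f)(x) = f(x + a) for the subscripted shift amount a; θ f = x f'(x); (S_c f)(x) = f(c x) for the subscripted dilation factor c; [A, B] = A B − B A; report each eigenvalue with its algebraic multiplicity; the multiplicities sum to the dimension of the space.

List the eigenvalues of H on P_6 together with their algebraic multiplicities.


λ = -4096 (multiplicity 1), λ = -1024 (multiplicity 1), λ = -256 (multiplicity 1), λ = -64 (multiplicity 1), λ = -16 (multiplicity 1), λ = -4 (multiplicity 1), λ = -1 (multiplicity 1)

image of 1: -1
image of x: -4x - 1
image of x^2: -16x^2 - 2x - 2
image of x^3: -64x^3 - 3x^2 - 6x - 3
image of x^4: -256x^4 - 4x^3 - 12x^2 - 12x - 4
image of x^5: -1024x^5 - 5x^4 - 20x^3 - 30x^2 - 20x - 5
image of x^6: -4096x^6 - 6x^5 - 30x^4 - 60x^3 - 60x^2 - 30x - 6
the matrix is upper triangular; its diagonal is (-1, -4, -16, -64, -256, -1024, -4096)
for a triangular matrix the eigenvalues are the diagonal entries, with algebraic multiplicity their repetition count


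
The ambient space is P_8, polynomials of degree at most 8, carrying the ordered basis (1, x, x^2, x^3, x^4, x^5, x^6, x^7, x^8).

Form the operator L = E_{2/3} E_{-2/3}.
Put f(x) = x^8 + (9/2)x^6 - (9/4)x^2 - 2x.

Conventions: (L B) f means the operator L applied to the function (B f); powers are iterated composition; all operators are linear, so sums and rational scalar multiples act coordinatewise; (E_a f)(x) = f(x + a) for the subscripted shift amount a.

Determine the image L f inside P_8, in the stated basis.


E_{-2/3} f = x^8 - (16/3)x^7 + (305/18)x^6 - (934/27)x^5 + (3550/81)x^4 - (8272/243)x^3 + (39487/2916)x^2 - (6613/2187)x + 5035/6561
E_{2/3} E_{-2/3} f = x^8 + (9/2)x^6 - (9/4)x^2 - 2x

g(x) = x^8 + (9/2)x^6 - (9/4)x^2 - 2x


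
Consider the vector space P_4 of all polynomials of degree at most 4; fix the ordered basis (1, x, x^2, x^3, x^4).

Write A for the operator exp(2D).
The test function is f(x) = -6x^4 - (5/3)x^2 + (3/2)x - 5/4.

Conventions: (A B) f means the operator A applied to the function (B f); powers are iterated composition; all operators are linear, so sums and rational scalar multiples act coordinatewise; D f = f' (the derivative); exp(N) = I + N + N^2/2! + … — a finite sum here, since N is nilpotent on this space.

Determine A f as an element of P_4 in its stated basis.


order-1 term: -48x^3 - (20/3)x + 3
order-2 term: -144x^2 - 20/3
order-3 term: -192x
order-4 term: -96
the series for exp(2D) f terminates at order 4
exp(2D) f = -6x^4 - 48x^3 - (437/3)x^2 - (1183/6)x - 1211/12

the result is g(x) = -6x^4 - 48x^3 - (437/3)x^2 - (1183/6)x - 1211/12


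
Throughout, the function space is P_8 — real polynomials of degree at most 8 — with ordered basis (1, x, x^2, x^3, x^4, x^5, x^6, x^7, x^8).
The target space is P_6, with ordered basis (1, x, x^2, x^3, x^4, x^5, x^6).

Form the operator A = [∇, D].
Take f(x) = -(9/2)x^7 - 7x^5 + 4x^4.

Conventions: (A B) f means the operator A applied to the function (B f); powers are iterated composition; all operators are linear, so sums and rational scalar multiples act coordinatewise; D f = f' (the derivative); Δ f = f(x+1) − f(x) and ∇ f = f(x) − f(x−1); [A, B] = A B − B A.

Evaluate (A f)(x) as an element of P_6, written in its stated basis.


D f = -(63/2)x^6 - 35x^4 + 16x^3
∇ D f = -189x^5 + (945/2)x^4 - 770x^3 + (1461/2)x^2 - 377x + 165/2
∇ f = -(63/2)x^6 + (189/2)x^5 - (385/2)x^4 + (487/2)x^3 - (377/2)x^2 + (165/2)x - 31/2
D ∇ f = -189x^5 + (945/2)x^4 - 770x^3 + (1461/2)x^2 - 377x + 165/2
[∇, D] f = 0

g(x) = 0


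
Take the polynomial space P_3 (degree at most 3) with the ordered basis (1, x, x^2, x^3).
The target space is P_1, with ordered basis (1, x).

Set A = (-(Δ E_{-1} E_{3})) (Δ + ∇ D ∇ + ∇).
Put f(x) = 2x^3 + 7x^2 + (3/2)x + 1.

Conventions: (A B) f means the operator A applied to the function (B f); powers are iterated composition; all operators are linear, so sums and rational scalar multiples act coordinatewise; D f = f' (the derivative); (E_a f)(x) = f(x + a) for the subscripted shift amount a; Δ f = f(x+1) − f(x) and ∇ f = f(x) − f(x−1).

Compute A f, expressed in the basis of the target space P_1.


Δ f = 6x^2 + 20x + 21/2
∇ f = 6x^2 + 8x - 7/2
D ∇ f = 12x + 8
∇ D ∇ f = 12
∇ f = 6x^2 + 8x - 7/2
(Δ + ∇ D ∇ + ∇) f = 12x^2 + 28x + 19
E_{3} (Δ + ∇ D ∇ + ∇) f = 12x^2 + 100x + 211
E_{-1} E_{3} (Δ + ∇ D ∇ + ∇) f = 12x^2 + 76x + 123
Δ E_{-1} E_{3} (Δ + ∇ D ∇ + ∇) f = 24x + 88
(-(Δ E_{-1} E_{3})) (Δ + ∇ D ∇ + ∇) f = -24x - 88

the image equals g(x) = -24x - 88


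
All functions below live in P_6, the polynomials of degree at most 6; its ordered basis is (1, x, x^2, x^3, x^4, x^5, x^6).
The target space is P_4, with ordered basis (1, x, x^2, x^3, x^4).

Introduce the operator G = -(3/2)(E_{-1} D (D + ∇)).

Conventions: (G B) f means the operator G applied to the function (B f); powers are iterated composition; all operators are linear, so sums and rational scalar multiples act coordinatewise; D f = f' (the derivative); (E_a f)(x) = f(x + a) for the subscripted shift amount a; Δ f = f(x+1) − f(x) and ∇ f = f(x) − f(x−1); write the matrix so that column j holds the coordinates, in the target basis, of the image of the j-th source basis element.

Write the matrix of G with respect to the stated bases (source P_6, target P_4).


the matrix is [[0, 0, -6, 45/2, -60, 285/2, -324]; [0, 0, 0, -18, 90, -300, 855]; [0, 0, 0, 0, -36, 225, -900]; [0, 0, 0, 0, 0, -60, 450]; [0, 0, 0, 0, 0, 0, -90]] (rows listed top to bottom)

image of 1: 0
image of x: 0
image of x^2: -6
image of x^3: -18x + 45/2
image of x^4: -36x^2 + 90x - 60
image of x^5: -60x^3 + 225x^2 - 300x + 285/2
image of x^6: -90x^4 + 450x^3 - 900x^2 + 855x - 324
each image's coordinates form column j of the matrix


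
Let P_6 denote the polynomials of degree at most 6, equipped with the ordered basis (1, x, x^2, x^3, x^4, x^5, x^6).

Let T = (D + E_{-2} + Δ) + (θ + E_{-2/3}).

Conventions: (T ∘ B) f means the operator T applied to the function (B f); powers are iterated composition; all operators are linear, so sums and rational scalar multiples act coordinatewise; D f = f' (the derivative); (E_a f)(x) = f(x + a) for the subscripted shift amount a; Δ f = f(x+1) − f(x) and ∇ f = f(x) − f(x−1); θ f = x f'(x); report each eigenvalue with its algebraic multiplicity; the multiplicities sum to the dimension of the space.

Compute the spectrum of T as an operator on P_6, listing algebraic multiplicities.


image of 1: 2
image of x: 3x - 2/3
image of x^2: 4x^2 - (4/3)x + 49/9
image of x^3: 5x^3 - 2x^2 + (49/3)x - 197/27
image of x^4: 6x^4 - (8/3)x^3 + (98/3)x^2 - (788/27)x + 1393/81
image of x^5: 7x^5 - (10/3)x^4 + (490/9)x^3 - (1970/27)x^2 + (6965/81)x - 7565/243
image of x^6: 8x^6 - 4x^5 + (245/3)x^4 - (3940/27)x^3 + (6965/27)x^2 - (15130/81)x + 47449/729
the matrix is upper triangular; its diagonal is (2, 3, 4, 5, 6, 7, 8)
for a triangular matrix the eigenvalues are the diagonal entries, with algebraic multiplicity their repetition count

λ = 2 (multiplicity 1), λ = 3 (multiplicity 1), λ = 4 (multiplicity 1), λ = 5 (multiplicity 1), λ = 6 (multiplicity 1), λ = 7 (multiplicity 1), λ = 8 (multiplicity 1)


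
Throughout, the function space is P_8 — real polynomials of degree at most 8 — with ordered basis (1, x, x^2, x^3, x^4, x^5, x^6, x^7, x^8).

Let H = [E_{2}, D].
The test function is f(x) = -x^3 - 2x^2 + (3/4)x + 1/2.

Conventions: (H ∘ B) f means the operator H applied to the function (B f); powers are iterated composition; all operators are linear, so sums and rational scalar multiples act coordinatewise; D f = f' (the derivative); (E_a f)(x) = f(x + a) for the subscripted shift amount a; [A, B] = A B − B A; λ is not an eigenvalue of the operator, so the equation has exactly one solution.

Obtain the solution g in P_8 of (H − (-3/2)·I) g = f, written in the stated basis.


write g with unknown coordinates in the stated basis and equate coefficients in (H − (-3/2)·I) g = f
solving from the highest basis element down gives g = -(2/3)x^3 - (4/3)x^2 + (1/2)x + 1/3
check: H g = 0
so H g − (-3/2)·g = -x^3 - 2x^2 + (3/4)x + 1/2 = f ✓

the result is g(x) = -(2/3)x^3 - (4/3)x^2 + (1/2)x + 1/3


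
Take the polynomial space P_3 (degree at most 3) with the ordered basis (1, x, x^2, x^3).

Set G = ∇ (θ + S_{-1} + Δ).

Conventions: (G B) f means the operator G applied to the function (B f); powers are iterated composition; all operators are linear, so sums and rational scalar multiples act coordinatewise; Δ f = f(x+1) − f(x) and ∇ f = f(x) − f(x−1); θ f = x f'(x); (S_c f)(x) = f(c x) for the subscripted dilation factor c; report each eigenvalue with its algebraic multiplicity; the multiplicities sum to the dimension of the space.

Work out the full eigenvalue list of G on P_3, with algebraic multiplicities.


λ = 0 (multiplicity 4)

image of 1: 0
image of x: 0
image of x^2: 6x - 1
image of x^3: 6x^2 + 2
the matrix is upper triangular; its diagonal is (0, 0, 0, 0)
for a triangular matrix the eigenvalues are the diagonal entries, with algebraic multiplicity their repetition count


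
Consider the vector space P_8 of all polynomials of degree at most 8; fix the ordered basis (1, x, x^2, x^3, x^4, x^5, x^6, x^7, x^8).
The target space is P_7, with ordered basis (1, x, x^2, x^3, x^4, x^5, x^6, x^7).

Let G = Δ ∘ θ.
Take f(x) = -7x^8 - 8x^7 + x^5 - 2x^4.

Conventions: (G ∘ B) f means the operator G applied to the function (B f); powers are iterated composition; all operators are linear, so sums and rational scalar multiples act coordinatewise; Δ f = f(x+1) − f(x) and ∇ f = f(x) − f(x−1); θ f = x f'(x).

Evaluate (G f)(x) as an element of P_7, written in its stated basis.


the result is g(x) = -448x^7 - 1960x^6 - 4312x^5 - 5855x^4 - 5078x^3 - 2742x^2 - 847x - 115

θ f = -56x^8 - 56x^7 + 5x^5 - 8x^4
Δ θ f = -448x^7 - 1960x^6 - 4312x^5 - 5855x^4 - 5078x^3 - 2742x^2 - 847x - 115


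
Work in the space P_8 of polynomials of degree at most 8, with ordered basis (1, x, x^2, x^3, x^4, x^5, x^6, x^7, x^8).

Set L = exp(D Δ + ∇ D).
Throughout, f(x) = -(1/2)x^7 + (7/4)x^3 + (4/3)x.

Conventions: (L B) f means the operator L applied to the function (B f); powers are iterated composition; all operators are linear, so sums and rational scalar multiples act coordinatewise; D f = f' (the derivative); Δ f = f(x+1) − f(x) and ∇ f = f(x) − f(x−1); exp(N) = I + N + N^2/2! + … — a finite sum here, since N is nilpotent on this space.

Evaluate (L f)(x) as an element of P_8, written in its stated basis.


the image equals g(x) = -(1/2)x^7 - 42x^5 - (3913/4)x^3 - (15179/3)x

order-1 term: -42x^5 - 140x^3 - 21x
order-2 term: -840x^3 - 1680x
order-3 term: -3360x
the series for exp(D Δ + ∇ D) f terminates at order 3
exp(D Δ + ∇ D) f = -(1/2)x^7 - 42x^5 - (3913/4)x^3 - (15179/3)x


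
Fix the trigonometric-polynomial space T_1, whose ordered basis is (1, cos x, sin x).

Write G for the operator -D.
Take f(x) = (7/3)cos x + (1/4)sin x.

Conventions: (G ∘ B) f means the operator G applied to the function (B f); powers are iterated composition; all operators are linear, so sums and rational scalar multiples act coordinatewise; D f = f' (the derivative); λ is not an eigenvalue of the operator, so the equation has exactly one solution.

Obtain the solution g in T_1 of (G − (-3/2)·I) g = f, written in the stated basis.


write g with unknown coordinates in the stated basis and equate coefficients in (G − (-3/2)·I) g = f
solving from the highest basis element down gives g = (15/13)cos x - (47/78)sin x
check: G g = (47/78)cos x + (15/13)sin x
so G g − (-3/2)·g = (7/3)cos x + (1/4)sin x = f ✓

the image equals g(x) = (15/13)cos x - (47/78)sin x


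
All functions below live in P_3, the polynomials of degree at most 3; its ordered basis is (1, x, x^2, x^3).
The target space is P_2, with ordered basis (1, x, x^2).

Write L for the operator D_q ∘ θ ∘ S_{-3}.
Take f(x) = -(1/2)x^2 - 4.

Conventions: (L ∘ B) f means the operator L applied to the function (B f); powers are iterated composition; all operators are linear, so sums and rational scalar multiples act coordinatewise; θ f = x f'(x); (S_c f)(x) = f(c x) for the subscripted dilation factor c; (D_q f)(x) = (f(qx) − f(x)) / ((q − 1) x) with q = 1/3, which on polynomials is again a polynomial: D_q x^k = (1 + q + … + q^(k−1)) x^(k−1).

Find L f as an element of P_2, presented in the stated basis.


S_{-3} f = -(9/2)x^2 - 4
θ S_{-3} f = -9x^2
D_q (θ ∘ S_{-3}) f = -12x

the image equals g(x) = -12x


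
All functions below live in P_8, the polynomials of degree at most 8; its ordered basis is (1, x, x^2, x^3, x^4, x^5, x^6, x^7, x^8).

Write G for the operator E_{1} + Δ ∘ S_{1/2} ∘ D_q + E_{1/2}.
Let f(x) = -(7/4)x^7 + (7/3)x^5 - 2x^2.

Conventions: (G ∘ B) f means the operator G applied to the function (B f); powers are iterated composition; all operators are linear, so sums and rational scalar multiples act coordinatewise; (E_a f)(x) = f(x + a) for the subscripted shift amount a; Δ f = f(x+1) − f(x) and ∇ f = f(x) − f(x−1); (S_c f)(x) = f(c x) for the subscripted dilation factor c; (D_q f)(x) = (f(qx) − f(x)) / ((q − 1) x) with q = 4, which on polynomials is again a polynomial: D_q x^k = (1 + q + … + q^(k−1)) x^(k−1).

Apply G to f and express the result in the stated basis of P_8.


g(x) = -(7/2)x^7 - (147/8)x^6 - (359891/384)x^5 - (586565/256)x^4 - (135527/48)x^3 - (501027/256)x^2 - (179987/256)x - 163511/1536

E_{1} f = -(7/4)x^7 - (49/4)x^6 - (413/12)x^5 - (595/12)x^4 - (455/12)x^3 - (185/12)x^2 - (55/12)x - 17/12
D_q f = -(38227/4)x^6 + (2387/3)x^4 - 10x
S_{1/2} D_q f = -(38227/256)x^6 + (2387/48)x^4 - 5x
Δ S_{1/2} D_q f = -(114681/128)x^5 - (573405/256)x^4 - (535213/192)x^3 - (497021/256)x^2 - (267659/384)x - 80329/768
E_{1/2} f = -(7/4)x^7 - (49/8)x^6 - (329/48)x^5 - (175/96)x^4 + (385/192)x^3 - (89/384)x^2 - (1123/768)x - 677/1536
(E_{1} + Δ ∘ S_{1/2} ∘ D_q + E_{1/2}) f = -(7/2)x^7 - (147/8)x^6 - (359891/384)x^5 - (586565/256)x^4 - (135527/48)x^3 - (501027/256)x^2 - (179987/256)x - 163511/1536


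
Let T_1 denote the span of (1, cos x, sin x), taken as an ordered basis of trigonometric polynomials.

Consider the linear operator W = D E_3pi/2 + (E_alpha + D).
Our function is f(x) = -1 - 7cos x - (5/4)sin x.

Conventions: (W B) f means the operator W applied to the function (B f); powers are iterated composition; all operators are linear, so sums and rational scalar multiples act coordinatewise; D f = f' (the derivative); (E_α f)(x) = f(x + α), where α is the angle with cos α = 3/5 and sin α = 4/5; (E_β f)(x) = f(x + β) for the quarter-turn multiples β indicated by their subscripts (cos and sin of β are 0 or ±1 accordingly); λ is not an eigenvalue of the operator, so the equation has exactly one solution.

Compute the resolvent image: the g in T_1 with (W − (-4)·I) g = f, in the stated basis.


g(x) = -1/5 - (739/692)cos x - (98/173)sin x

write g with unknown coordinates in the stated basis and equate coefficients in (W − (-4)·I) g = f
solving from the highest basis element down gives g = -1/5 - (739/692)cos x - (98/173)sin x
check: W g = -1/5 - (472/173)cos x + (703/692)sin x
so W g − (-4)·g = -1 - 7cos x - (5/4)sin x = f ✓


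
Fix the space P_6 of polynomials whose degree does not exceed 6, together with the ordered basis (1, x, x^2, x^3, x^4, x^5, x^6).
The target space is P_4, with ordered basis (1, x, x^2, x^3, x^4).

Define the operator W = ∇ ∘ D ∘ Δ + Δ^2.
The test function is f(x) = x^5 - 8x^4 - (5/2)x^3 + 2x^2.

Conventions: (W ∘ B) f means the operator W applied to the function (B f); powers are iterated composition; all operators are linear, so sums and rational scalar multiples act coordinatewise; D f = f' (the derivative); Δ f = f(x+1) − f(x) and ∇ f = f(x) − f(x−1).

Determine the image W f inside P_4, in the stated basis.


the image equals g(x) = 20x^3 + 24x^2 - 329x - 98

Δ f = 5x^4 - 22x^3 - (91/2)x^2 - (61/2)x - 15/2
D Δ f = 20x^3 - 66x^2 - 91x - 61/2
∇ D Δ f = 60x^2 - 192x - 5
Δ f = 5x^4 - 22x^3 - (91/2)x^2 - (61/2)x - 15/2
Δ Δ f = 20x^3 - 36x^2 - 137x - 93
(∇ ∘ D ∘ Δ + Δ^2) f = 20x^3 + 24x^2 - 329x - 98


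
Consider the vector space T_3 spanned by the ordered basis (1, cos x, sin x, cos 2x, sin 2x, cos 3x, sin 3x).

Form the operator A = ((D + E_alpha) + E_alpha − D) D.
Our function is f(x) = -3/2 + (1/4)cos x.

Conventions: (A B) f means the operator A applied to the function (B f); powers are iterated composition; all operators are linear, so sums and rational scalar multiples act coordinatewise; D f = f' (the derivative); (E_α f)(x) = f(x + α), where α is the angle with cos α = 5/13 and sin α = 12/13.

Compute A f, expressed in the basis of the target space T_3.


the image equals g(x) = -(6/13)cos x - (5/26)sin x

D f = -(1/4)sin x
D D f = -(1/4)cos x
E_alpha D f = -(3/13)cos x - (5/52)sin x
(D + E_alpha) D f = -(25/52)cos x - (5/52)sin x
E_alpha D f = -(3/13)cos x - (5/52)sin x
D D f = -(1/4)cos x
(-D) D f = (1/4)cos x
((D + E_alpha) + E_alpha − D) D f = -(6/13)cos x - (5/26)sin x


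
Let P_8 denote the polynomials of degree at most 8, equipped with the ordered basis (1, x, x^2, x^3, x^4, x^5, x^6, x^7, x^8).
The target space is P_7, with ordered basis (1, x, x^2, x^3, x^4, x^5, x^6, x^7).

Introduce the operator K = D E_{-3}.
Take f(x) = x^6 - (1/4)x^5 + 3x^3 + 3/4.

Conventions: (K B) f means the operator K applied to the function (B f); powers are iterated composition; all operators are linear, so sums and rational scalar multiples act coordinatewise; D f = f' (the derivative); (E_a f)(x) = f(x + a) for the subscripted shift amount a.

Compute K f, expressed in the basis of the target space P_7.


the result is g(x) = 6x^5 - (365/4)x^4 + 555x^3 - (3357/2)x^2 + 2511x - 5913/4

E_{-3} f = x^6 - (73/4)x^5 + (555/4)x^4 - (1119/2)x^3 + (2511/2)x^2 - (5913/4)x + 1419/2
D E_{-3} f = 6x^5 - (365/4)x^4 + 555x^3 - (3357/2)x^2 + 2511x - 5913/4


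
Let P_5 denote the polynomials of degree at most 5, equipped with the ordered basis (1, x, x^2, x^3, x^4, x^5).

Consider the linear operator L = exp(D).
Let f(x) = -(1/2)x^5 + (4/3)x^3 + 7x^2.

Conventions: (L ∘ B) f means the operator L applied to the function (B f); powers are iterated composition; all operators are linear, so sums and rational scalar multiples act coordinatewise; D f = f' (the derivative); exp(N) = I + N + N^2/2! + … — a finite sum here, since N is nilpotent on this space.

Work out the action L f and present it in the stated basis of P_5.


order-1 term: -(5/2)x^4 + 4x^2 + 14x
order-2 term: -5x^3 + 4x + 7
order-3 term: -5x^2 + 4/3
order-4 term: -(5/2)x
order-5 term: -1/2
the series for exp(D) f terminates at order 5
exp(D) f = -(1/2)x^5 - (5/2)x^4 - (11/3)x^3 + 6x^2 + (31/2)x + 47/6

the result is g(x) = -(1/2)x^5 - (5/2)x^4 - (11/3)x^3 + 6x^2 + (31/2)x + 47/6


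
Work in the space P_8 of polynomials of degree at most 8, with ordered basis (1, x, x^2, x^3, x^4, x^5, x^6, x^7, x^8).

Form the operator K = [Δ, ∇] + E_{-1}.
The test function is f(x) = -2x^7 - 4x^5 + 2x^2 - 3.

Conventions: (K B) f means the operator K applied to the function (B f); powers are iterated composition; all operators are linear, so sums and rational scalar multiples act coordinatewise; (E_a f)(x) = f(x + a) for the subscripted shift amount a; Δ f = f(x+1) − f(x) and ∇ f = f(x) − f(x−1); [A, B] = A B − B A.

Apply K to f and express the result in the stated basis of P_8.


the result is g(x) = -2x^7 + 14x^6 - 46x^5 + 90x^4 - 110x^3 + 84x^2 - 38x + 5

∇ f = -14x^6 + 42x^5 - 90x^4 + 110x^3 - 82x^2 + 38x - 8
Δ ∇ f = -84x^5 - 220x^3 - 68x + 4
Δ f = -14x^6 - 42x^5 - 90x^4 - 110x^3 - 82x^2 - 30x - 4
∇ Δ f = -84x^5 - 220x^3 - 68x + 4
[Δ, ∇] f = 0
E_{-1} f = -2x^7 + 14x^6 - 46x^5 + 90x^4 - 110x^3 + 84x^2 - 38x + 5
([Δ, ∇] + E_{-1}) f = -2x^7 + 14x^6 - 46x^5 + 90x^4 - 110x^3 + 84x^2 - 38x + 5


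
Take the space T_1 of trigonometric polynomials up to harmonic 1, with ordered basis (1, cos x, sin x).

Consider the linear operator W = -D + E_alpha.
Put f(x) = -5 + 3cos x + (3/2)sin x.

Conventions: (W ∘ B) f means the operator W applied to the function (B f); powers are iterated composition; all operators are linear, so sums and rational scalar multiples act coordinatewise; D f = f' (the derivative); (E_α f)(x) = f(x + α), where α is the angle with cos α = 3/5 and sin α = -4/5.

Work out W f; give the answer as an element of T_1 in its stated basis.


D f = (3/2)cos x - 3sin x
(-D) f = -(3/2)cos x + 3sin x
E_alpha f = -5 + (3/5)cos x + (33/10)sin x
(-D + E_alpha) f = -5 - (9/10)cos x + (63/10)sin x

g(x) = -5 - (9/10)cos x + (63/10)sin x


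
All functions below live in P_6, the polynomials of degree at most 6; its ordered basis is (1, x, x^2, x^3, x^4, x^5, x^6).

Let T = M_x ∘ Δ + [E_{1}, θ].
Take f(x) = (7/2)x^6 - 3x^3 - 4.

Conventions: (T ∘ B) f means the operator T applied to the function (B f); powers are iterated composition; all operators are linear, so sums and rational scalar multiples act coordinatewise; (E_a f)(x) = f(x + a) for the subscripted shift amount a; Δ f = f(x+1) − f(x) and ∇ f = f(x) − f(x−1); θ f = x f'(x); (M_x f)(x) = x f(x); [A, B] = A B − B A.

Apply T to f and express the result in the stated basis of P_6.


Δ f = 21x^5 + (105/2)x^4 + 70x^3 + (87/2)x^2 + 12x + 1/2
M_x Δ f = 21x^6 + (105/2)x^5 + 70x^4 + (87/2)x^3 + 12x^2 + (1/2)x
θ f = 21x^6 - 9x^3
E_{1} θ f = 21x^6 + 126x^5 + 315x^4 + 411x^3 + 288x^2 + 99x + 12
E_{1} f = (7/2)x^6 + 21x^5 + (105/2)x^4 + 67x^3 + (87/2)x^2 + 12x - 7/2
θ E_{1} f = 21x^6 + 105x^5 + 210x^4 + 201x^3 + 87x^2 + 12x
[E_{1}, θ] f = 21x^5 + 105x^4 + 210x^3 + 201x^2 + 87x + 12
(M_x ∘ Δ + [E_{1}, θ]) f = 21x^6 + (147/2)x^5 + 175x^4 + (507/2)x^3 + 213x^2 + (175/2)x + 12

g(x) = 21x^6 + (147/2)x^5 + 175x^4 + (507/2)x^3 + 213x^2 + (175/2)x + 12


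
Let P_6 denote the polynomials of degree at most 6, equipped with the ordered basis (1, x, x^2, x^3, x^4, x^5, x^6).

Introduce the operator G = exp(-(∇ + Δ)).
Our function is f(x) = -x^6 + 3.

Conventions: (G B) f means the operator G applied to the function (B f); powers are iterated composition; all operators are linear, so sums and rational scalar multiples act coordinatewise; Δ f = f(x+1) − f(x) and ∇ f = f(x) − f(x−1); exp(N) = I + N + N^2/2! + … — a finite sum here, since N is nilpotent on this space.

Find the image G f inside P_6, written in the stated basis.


order-1 term: 12x^5 + 40x^3 + 12x
order-2 term: -60x^4 - 240x^2 - 64
order-3 term: 160x^3 + 480x
order-4 term: -240x^2 - 320
order-5 term: 192x
order-6 term: -64
the series for exp(-(∇ + Δ)) f terminates at order 6
exp(-(∇ + Δ)) f = -x^6 + 12x^5 - 60x^4 + 200x^3 - 480x^2 + 684x - 445

the result is g(x) = -x^6 + 12x^5 - 60x^4 + 200x^3 - 480x^2 + 684x - 445


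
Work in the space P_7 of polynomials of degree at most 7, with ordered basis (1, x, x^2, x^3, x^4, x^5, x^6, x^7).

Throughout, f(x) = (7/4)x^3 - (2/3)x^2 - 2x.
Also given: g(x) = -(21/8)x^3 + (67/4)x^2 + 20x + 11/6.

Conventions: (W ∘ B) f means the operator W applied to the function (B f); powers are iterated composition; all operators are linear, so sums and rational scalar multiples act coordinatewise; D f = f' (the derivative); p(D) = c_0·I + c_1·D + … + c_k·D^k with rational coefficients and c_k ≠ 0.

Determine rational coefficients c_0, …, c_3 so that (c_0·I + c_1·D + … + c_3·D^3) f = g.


D^0 f = (7/4)x^3 - (2/3)x^2 - 2x
D^1 f = (21/4)x^2 - (4/3)x - 2
D^2 f = (21/2)x - 4/3
D^3 f = 21/2
matching coefficients of g against c_0 f + c_1 Df + … from the top degree down determines the c_i
solution: c_0 = -3/2, c_1 = 3, c_2 = 2, c_3 = 1

c_0 = -3/2, c_1 = 3, c_2 = 2, c_3 = 1


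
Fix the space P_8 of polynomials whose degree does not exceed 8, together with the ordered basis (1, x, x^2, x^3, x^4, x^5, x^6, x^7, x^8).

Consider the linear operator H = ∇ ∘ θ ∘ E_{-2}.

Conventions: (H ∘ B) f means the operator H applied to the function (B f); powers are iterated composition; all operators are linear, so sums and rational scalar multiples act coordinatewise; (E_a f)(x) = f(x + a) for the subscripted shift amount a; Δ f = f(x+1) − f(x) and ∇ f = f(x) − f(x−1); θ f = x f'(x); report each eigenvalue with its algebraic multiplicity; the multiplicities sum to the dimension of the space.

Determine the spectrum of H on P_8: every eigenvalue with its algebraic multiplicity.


image of 1: 0
image of x: 1
image of x^2: 4x - 6
image of x^3: 9x^2 - 33x + 27
image of x^4: 16x^3 - 96x^2 + 184x - 108
image of x^5: 25x^4 - 210x^3 + 650x^2 - 865x + 405
image of x^6: 36x^5 - 390x^4 + 1680x^3 - 3570x^2 + 3696x - 1458
image of x^7: 49x^6 - 651x^5 + 3605x^4 - 10605x^3 + 17367x^2 - 14861x + 5103
image of x^8: 64x^7 - 1008x^6 + 6832x^5 - 25760x^4 + 58128x^3 - 78064x^2 + 57296x - 17496
the matrix is upper triangular; its diagonal is (0, 0, 0, 0, 0, 0, 0, 0, 0)
for a triangular matrix the eigenvalues are the diagonal entries, with algebraic multiplicity their repetition count

λ = 0 (multiplicity 9)


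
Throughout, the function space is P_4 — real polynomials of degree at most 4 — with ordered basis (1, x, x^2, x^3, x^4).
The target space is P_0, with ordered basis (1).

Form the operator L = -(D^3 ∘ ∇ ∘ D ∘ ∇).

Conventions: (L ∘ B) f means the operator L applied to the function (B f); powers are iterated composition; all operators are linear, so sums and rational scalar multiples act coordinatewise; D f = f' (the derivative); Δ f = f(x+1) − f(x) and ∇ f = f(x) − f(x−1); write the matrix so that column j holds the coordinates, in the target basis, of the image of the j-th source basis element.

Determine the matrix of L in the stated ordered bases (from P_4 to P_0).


image of 1: 0
image of x: 0
image of x^2: 0
image of x^3: 0
image of x^4: 0
each image's coordinates form column j of the matrix

the matrix is [[0, 0, 0, 0, 0]] (rows listed top to bottom)


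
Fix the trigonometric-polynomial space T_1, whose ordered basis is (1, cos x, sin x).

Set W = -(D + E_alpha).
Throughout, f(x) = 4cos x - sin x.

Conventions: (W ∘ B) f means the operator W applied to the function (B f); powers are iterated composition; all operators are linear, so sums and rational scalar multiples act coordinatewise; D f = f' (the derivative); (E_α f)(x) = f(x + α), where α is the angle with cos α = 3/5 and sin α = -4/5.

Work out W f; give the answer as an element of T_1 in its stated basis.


g(x) = -(11/5)cos x + (7/5)sin x

D f = -cos x - 4sin x
E_alpha f = (16/5)cos x + (13/5)sin x
(D + E_alpha) f = (11/5)cos x - (7/5)sin x
(-(D + E_alpha)) f = -(11/5)cos x + (7/5)sin x


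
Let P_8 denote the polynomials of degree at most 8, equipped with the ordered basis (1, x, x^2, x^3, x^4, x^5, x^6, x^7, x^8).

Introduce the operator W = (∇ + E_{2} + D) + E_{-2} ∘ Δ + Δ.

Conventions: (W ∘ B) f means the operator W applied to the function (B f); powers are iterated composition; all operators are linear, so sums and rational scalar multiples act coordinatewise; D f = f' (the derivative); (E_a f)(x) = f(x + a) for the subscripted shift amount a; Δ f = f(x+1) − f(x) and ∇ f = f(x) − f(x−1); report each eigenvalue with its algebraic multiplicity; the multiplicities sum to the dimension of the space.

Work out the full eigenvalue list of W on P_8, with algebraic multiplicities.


image of 1: 1
image of x: x + 6
image of x^2: x^2 + 12x + 1
image of x^3: x^3 + 18x^2 + 3x + 17
image of x^4: x^4 + 24x^3 + 6x^2 + 68x + 1
image of x^5: x^5 + 30x^4 + 10x^3 + 170x^2 + 5x + 65
image of x^6: x^6 + 36x^5 + 15x^4 + 340x^3 + 15x^2 + 390x + 1
image of x^7: x^7 + 42x^6 + 21x^5 + 595x^4 + 35x^3 + 1365x^2 + 7x + 257
image of x^8: x^8 + 48x^7 + 28x^6 + 952x^5 + 70x^4 + 3640x^3 + 28x^2 + 2056x + 1
the matrix is upper triangular; its diagonal is (1, 1, 1, 1, 1, 1, 1, 1, 1)
for a triangular matrix the eigenvalues are the diagonal entries, with algebraic multiplicity their repetition count

λ = 1 (multiplicity 9)
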